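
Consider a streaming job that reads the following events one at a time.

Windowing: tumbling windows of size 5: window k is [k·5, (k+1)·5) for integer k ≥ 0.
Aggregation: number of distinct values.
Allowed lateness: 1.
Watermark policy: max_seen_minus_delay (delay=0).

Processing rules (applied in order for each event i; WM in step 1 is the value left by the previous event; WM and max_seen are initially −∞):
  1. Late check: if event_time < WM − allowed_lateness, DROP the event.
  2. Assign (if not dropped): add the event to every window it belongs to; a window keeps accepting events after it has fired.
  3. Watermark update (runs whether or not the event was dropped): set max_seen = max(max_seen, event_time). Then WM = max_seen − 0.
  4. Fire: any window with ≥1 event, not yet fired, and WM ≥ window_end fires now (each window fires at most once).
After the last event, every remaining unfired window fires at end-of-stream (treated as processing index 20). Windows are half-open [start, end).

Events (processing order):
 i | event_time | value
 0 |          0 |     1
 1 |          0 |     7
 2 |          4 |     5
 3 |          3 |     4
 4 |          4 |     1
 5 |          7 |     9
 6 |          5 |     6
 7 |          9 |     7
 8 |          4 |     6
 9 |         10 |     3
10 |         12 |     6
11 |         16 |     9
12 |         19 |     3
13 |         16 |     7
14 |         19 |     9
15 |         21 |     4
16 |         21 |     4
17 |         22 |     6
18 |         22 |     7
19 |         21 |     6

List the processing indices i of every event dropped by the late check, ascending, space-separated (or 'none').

i=0 t=0 v=1: → [0,5); WM=0
i=1 t=0 v=7: → [0,5); WM=0
i=2 t=4 v=5: → [0,5); WM=4
i=3 t=3 v=4: → [0,5); WM=4
i=4 t=4 v=1: → [0,5); WM=4
i=5 t=7 v=9: → [5,10); WM=7; [0,5) fires=4
i=6 t=5 v=6: DROP (t<7-1); WM=7
i=7 t=9 v=7: → [5,10); WM=9
i=8 t=4 v=6: DROP (t<9-1); WM=9
i=9 t=10 v=3: → [10,15); WM=10; [5,10) fires=2
i=10 t=12 v=6: → [10,15); WM=12
i=11 t=16 v=9: → [15,20); WM=16; [10,15) fires=2
i=12 t=19 v=3: → [15,20); WM=19
i=13 t=16 v=7: DROP (t<19-1); WM=19
i=14 t=19 v=9: → [15,20); WM=19
i=15 t=21 v=4: → [20,25); WM=21; [15,20) fires=2
i=16 t=21 v=4: → [20,25); WM=21
i=17 t=22 v=6: → [20,25); WM=22
i=18 t=22 v=7: → [20,25); WM=22
i=19 t=21 v=6: → [20,25); WM=22

6 8 13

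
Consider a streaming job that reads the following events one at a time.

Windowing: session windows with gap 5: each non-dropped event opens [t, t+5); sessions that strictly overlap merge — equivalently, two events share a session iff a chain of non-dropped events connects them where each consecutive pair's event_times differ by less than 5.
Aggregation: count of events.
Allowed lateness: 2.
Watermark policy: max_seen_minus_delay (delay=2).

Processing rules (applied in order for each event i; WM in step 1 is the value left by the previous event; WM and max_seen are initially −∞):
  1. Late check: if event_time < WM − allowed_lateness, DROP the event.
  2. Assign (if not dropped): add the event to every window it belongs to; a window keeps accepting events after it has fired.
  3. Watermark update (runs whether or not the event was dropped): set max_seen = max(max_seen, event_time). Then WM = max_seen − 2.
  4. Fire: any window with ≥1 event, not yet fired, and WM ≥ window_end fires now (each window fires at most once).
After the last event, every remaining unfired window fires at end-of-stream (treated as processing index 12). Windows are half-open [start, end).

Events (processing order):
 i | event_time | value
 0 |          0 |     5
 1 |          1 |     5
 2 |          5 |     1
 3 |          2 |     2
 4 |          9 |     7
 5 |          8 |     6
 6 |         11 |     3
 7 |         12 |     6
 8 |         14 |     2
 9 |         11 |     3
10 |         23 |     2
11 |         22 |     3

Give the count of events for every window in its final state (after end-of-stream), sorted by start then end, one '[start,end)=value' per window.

[0,19)=10 [22,28)=2

i=0 t=0 v=5: → [0,5); WM=-2
i=1 t=1 v=5: → [0,6); WM=-1
i=2 t=5 v=1: → [0,10); WM=3
i=3 t=2 v=2: → [0,10); WM=3
i=4 t=9 v=7: → [0,14); WM=7
i=5 t=8 v=6: → [0,14); WM=7
i=6 t=11 v=3: → [0,16); WM=9
i=7 t=12 v=6: → [0,17); WM=10
i=8 t=14 v=2: → [0,19); WM=12
i=9 t=11 v=3: → [0,19); WM=12
i=10 t=23 v=2: → [23,28); WM=21
i=11 t=22 v=3: → [22,28); WM=21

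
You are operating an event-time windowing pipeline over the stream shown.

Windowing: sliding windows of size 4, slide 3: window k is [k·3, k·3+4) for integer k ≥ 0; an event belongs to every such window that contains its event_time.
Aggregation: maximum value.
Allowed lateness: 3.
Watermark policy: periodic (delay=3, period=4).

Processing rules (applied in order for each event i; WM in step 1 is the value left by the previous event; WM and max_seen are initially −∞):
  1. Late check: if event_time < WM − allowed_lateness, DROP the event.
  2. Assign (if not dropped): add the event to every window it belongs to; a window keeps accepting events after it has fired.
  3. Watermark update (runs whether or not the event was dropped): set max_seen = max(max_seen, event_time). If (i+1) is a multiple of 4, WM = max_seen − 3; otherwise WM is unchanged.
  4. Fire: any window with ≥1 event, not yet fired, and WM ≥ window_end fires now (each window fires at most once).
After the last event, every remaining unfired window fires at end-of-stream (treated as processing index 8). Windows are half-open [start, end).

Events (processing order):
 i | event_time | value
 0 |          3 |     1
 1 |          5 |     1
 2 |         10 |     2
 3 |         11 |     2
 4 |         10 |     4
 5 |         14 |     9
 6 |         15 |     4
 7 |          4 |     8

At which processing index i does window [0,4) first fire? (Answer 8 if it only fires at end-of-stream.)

i=0 t=3 v=1: → [3,7),[0,4); WM=−∞
i=1 t=5 v=1: → [3,7); WM=−∞
i=2 t=10 v=2: → [9,13); WM=−∞
i=3 t=11 v=2: → [9,13); WM=8; [0,4) fires=1 [3,7) fires=1
i=4 t=10 v=4: → [9,13); WM=8
i=5 t=14 v=9: → [12,16); WM=8
i=6 t=15 v=4: → [15,19),[12,16); WM=8
i=7 t=4 v=8: DROP (t<8-3); WM=12

3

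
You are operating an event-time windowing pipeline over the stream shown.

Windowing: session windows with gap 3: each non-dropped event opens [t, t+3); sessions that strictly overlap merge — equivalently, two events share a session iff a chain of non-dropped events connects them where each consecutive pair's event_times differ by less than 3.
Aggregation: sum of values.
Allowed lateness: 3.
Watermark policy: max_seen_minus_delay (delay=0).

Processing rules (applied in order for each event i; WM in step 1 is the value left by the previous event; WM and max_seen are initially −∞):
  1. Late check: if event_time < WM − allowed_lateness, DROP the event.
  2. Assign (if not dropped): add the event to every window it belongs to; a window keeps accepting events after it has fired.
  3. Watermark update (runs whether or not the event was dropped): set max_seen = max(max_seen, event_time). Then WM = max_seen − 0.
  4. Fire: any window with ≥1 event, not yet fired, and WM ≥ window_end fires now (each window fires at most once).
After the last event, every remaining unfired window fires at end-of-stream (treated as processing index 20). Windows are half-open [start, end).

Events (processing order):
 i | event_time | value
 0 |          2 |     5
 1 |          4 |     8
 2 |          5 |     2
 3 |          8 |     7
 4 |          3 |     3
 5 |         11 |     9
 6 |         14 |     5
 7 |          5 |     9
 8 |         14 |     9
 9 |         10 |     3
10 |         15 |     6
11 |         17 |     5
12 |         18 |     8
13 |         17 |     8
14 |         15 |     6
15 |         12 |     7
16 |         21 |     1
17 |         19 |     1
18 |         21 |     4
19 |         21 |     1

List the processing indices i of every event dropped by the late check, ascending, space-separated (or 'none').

i=0 t=2 v=5: → [2,5); WM=2
i=1 t=4 v=8: → [2,7); WM=4
i=2 t=5 v=2: → [2,8); WM=5
i=3 t=8 v=7: → [8,11); WM=8
i=4 t=3 v=3: DROP (t<8-3); WM=8
i=5 t=11 v=9: → [11,14); WM=11
i=6 t=14 v=5: → [14,17); WM=14
i=7 t=5 v=9: DROP (t<14-3); WM=14
i=8 t=14 v=9: → [14,17); WM=14
i=9 t=10 v=3: DROP (t<14-3); WM=14
i=10 t=15 v=6: → [14,18); WM=15
i=11 t=17 v=5: → [14,20); WM=17
i=12 t=18 v=8: → [14,21); WM=18
i=13 t=17 v=8: → [14,21); WM=18
i=14 t=15 v=6: → [14,21); WM=18
i=15 t=12 v=7: DROP (t<18-3); WM=18
i=16 t=21 v=1: → [21,24); WM=21
i=17 t=19 v=1: → [14,24); WM=21
i=18 t=21 v=4: → [14,24); WM=21
i=19 t=21 v=1: → [14,24); WM=21

4 7 9 15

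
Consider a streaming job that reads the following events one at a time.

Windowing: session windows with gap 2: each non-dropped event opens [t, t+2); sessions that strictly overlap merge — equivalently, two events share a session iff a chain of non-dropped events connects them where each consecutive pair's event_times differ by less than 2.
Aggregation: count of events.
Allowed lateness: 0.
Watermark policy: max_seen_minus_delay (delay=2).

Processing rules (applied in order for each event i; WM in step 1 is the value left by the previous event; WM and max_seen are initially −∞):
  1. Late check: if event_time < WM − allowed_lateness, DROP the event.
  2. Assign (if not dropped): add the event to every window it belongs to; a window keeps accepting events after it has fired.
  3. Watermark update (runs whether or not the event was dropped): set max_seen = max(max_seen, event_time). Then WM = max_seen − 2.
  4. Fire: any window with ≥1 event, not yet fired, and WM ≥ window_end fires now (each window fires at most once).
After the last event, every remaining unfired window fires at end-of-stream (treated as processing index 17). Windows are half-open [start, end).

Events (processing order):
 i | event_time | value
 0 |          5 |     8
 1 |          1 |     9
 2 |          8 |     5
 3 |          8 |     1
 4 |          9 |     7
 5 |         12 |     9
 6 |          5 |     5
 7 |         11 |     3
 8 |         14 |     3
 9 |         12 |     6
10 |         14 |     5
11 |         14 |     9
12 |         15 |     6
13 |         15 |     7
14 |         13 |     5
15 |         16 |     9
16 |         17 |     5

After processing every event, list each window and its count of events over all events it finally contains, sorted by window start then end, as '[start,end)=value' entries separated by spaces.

i=0 t=5 v=8: → [5,7); WM=3
i=1 t=1 v=9: DROP (t<3-0); WM=3
i=2 t=8 v=5: → [8,10); WM=6
i=3 t=8 v=1: → [8,10); WM=6
i=4 t=9 v=7: → [8,11); WM=7
i=5 t=12 v=9: → [12,14); WM=10
i=6 t=5 v=5: DROP (t<10-0); WM=10
i=7 t=11 v=3: → [11,14); WM=10
i=8 t=14 v=3: → [14,16); WM=12
i=9 t=12 v=6: → [11,14); WM=12
i=10 t=14 v=5: → [14,16); WM=12
i=11 t=14 v=9: → [14,16); WM=12
i=12 t=15 v=6: → [14,17); WM=13
i=13 t=15 v=7: → [14,17); WM=13
i=14 t=13 v=5: → [11,17); WM=13
i=15 t=16 v=9: → [11,18); WM=14
i=16 t=17 v=5: → [11,19); WM=15

[5,7)=1 [8,11)=3 [11,19)=11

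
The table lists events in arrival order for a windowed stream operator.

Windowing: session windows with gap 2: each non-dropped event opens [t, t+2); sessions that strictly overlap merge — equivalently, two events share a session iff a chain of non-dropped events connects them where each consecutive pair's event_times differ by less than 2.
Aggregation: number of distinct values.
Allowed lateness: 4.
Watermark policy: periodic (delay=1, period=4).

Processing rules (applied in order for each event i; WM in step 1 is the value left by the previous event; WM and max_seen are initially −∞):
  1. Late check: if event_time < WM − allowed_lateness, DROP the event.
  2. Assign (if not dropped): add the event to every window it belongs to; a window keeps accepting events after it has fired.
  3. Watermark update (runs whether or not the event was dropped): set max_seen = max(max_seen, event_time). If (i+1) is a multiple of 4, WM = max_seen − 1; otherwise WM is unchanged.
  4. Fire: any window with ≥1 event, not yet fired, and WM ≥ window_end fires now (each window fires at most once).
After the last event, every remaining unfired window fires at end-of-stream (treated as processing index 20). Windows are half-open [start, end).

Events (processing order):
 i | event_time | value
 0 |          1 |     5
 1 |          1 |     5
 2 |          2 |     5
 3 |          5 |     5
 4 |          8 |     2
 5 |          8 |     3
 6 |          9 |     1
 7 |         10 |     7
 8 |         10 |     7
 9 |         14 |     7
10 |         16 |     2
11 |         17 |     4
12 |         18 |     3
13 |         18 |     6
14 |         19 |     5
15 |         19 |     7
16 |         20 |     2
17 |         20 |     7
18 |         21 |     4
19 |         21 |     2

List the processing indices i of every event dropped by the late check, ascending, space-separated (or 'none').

none

i=0 t=1 v=5: → [1,3); WM=−∞
i=1 t=1 v=5: → [1,3); WM=−∞
i=2 t=2 v=5: → [1,4); WM=−∞
i=3 t=5 v=5: → [5,7); WM=4
i=4 t=8 v=2: → [8,10); WM=4
i=5 t=8 v=3: → [8,10); WM=4
i=6 t=9 v=1: → [8,11); WM=4
i=7 t=10 v=7: → [8,12); WM=9
i=8 t=10 v=7: → [8,12); WM=9
i=9 t=14 v=7: → [14,16); WM=9
i=10 t=16 v=2: → [16,18); WM=9
i=11 t=17 v=4: → [16,19); WM=16
i=12 t=18 v=3: → [16,20); WM=16
i=13 t=18 v=6: → [16,20); WM=16
i=14 t=19 v=5: → [16,21); WM=16
i=15 t=19 v=7: → [16,21); WM=18
i=16 t=20 v=2: → [16,22); WM=18
i=17 t=20 v=7: → [16,22); WM=18
i=18 t=21 v=4: → [16,23); WM=18
i=19 t=21 v=2: → [16,23); WM=20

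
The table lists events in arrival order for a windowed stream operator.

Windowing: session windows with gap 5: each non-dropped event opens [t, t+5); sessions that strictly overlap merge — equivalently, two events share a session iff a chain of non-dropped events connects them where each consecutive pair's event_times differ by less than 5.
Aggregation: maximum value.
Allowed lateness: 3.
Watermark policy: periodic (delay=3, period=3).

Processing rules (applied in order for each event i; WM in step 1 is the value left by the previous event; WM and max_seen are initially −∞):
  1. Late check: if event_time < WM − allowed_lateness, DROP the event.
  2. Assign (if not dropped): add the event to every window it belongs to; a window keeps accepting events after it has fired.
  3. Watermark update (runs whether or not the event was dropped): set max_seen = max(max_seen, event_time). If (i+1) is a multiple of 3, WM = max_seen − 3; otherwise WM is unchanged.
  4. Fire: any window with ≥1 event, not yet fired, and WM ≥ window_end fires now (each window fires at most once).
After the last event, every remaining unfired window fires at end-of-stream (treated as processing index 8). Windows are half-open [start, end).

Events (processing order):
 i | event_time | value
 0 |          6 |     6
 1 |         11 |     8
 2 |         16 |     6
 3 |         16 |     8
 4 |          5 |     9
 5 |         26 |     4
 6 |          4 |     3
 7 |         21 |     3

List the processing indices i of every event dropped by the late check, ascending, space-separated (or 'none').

i=0 t=6 v=6: → [6,11); WM=−∞
i=1 t=11 v=8: → [11,16); WM=−∞
i=2 t=16 v=6: → [16,21); WM=13
i=3 t=16 v=8: → [16,21); WM=13
i=4 t=5 v=9: DROP (t<13-3); WM=13
i=5 t=26 v=4: → [26,31); WM=23
i=6 t=4 v=3: DROP (t<23-3); WM=23
i=7 t=21 v=3: → [21,26); WM=23

4 6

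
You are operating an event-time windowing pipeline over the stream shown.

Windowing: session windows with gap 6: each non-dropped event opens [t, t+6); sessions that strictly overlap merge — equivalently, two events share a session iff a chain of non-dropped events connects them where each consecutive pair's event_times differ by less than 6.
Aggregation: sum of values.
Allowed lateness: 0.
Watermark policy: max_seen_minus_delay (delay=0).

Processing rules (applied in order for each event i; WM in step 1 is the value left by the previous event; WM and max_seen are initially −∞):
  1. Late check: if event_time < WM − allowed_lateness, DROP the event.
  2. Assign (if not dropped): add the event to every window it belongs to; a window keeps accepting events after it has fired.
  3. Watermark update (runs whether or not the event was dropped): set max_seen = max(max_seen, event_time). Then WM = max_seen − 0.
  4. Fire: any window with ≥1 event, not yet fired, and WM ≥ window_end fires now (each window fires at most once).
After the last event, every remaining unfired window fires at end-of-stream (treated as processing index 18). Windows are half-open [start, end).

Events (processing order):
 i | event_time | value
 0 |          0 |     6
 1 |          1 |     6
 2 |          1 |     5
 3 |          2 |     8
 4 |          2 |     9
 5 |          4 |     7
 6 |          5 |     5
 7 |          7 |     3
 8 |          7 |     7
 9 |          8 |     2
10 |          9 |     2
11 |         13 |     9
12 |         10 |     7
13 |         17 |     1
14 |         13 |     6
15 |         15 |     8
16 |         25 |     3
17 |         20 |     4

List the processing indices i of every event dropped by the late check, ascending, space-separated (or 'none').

i=0 t=0 v=6: → [0,6); WM=0
i=1 t=1 v=6: → [0,7); WM=1
i=2 t=1 v=5: → [0,7); WM=1
i=3 t=2 v=8: → [0,8); WM=2
i=4 t=2 v=9: → [0,8); WM=2
i=5 t=4 v=7: → [0,10); WM=4
i=6 t=5 v=5: → [0,11); WM=5
i=7 t=7 v=3: → [0,13); WM=7
i=8 t=7 v=7: → [0,13); WM=7
i=9 t=8 v=2: → [0,14); WM=8
i=10 t=9 v=2: → [0,15); WM=9
i=11 t=13 v=9: → [0,19); WM=13
i=12 t=10 v=7: DROP (t<13-0); WM=13
i=13 t=17 v=1: → [0,23); WM=17
i=14 t=13 v=6: DROP (t<17-0); WM=17
i=15 t=15 v=8: DROP (t<17-0); WM=17
i=16 t=25 v=3: → [25,31); WM=25
i=17 t=20 v=4: DROP (t<25-0); WM=25

12 14 15 17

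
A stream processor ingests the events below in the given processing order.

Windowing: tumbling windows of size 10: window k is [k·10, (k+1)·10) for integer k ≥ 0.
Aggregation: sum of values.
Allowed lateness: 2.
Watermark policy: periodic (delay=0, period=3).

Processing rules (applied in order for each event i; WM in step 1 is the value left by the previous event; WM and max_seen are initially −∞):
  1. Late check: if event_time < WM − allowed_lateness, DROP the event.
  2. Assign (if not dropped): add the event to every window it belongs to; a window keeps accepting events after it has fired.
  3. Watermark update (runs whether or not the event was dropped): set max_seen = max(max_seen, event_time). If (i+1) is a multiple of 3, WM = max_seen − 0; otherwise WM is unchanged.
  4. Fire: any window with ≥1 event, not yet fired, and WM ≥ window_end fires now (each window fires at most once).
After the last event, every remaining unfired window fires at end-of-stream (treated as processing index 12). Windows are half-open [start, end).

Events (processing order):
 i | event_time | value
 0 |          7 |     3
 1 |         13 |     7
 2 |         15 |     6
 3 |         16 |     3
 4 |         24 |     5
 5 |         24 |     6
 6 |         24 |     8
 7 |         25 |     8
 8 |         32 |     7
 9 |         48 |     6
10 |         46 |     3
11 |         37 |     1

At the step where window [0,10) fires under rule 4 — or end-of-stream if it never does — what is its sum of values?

3

i=0 t=7 v=3: → [0,10); WM=−∞
i=1 t=13 v=7: → [10,20); WM=−∞
i=2 t=15 v=6: → [10,20); WM=15; [0,10) fires=3
i=3 t=16 v=3: → [10,20); WM=15
i=4 t=24 v=5: → [20,30); WM=15
i=5 t=24 v=6: → [20,30); WM=24; [10,20) fires=16
i=6 t=24 v=8: → [20,30); WM=24
i=7 t=25 v=8: → [20,30); WM=24
i=8 t=32 v=7: → [30,40); WM=32; [20,30) fires=27
i=9 t=48 v=6: → [40,50); WM=32
i=10 t=46 v=3: → [40,50); WM=32
i=11 t=37 v=1: → [30,40); WM=48; [30,40) fires=8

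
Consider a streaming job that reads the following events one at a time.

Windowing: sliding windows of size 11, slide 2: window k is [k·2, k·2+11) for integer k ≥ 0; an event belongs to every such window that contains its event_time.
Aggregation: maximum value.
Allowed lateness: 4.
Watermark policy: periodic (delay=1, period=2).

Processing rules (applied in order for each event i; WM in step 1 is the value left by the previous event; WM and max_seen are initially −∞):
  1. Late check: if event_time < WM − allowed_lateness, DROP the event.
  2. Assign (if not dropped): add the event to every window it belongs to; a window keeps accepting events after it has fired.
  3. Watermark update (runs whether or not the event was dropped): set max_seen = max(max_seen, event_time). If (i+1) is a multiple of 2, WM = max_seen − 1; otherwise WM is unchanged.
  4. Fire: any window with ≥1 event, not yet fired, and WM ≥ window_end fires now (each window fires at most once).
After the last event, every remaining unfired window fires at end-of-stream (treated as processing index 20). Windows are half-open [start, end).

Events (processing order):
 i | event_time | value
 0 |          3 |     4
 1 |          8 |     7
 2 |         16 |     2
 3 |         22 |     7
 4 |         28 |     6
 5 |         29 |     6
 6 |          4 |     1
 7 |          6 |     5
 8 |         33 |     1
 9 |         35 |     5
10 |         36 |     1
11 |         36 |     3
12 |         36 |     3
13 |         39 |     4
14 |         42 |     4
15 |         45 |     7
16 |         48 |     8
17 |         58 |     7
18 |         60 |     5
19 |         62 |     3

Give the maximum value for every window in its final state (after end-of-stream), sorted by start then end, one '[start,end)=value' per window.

[0,11)=7 [2,13)=7 [4,15)=7 [6,17)=7 [8,19)=7 [10,21)=2 [12,23)=7 [14,25)=7 [16,27)=7 [18,29)=7 [20,31)=7 [22,33)=7 [24,35)=6 [26,37)=6 [28,39)=6 [30,41)=5 [32,43)=5 [34,45)=5 [36,47)=7 [38,49)=8 [40,51)=8 [42,53)=8 [44,55)=8 [46,57)=8 [48,59)=8 [50,61)=7 [52,63)=7 [54,65)=7 [56,67)=7 [58,69)=7 [60,71)=5 [62,73)=3

i=0 t=3 v=4: → [2,13),[0,11); WM=−∞
i=1 t=8 v=7: → [8,19),[6,17),[4,15),[2,13),[0,11); WM=7
i=2 t=16 v=2: → [16,27),[14,25),[12,23),[10,21),[8,19),[6,17); WM=7
i=3 t=22 v=7: → [22,33),[20,31),[18,29),[16,27),[14,25),[12,23); WM=21; [0,11) fires=7 [2,13) fires=7 [4,15) fires=7 [6,17) fires=7 [8,19) fires=7 [10,21) fires=2
i=4 t=28 v=6: → [28,39),[26,37),[24,35),[22,33),[20,31),[18,29); WM=21
i=5 t=29 v=6: → [28,39),[26,37),[24,35),[22,33),[20,31); WM=28; [12,23) fires=7 [14,25) fires=7 [16,27) fires=7
i=6 t=4 v=1: DROP (t<28-4); WM=28
i=7 t=6 v=5: DROP (t<28-4); WM=28
i=8 t=33 v=1: → [32,43),[30,41),[28,39),[26,37),[24,35); WM=28
i=9 t=35 v=5: → [34,45),[32,43),[30,41),[28,39),[26,37); WM=34; [18,29) fires=7 [20,31) fires=7 [22,33) fires=7
i=10 t=36 v=1: → [36,47),[34,45),[32,43),[30,41),[28,39),[26,37); WM=34
i=11 t=36 v=3: → [36,47),[34,45),[32,43),[30,41),[28,39),[26,37); WM=35; [24,35) fires=6
i=12 t=36 v=3: → [36,47),[34,45),[32,43),[30,41),[28,39),[26,37); WM=35
i=13 t=39 v=4: → [38,49),[36,47),[34,45),[32,43),[30,41); WM=38; [26,37) fires=6
i=14 t=42 v=4: → [42,53),[40,51),[38,49),[36,47),[34,45),[32,43); WM=38
i=15 t=45 v=7: → [44,55),[42,53),[40,51),[38,49),[36,47); WM=44; [28,39) fires=6 [30,41) fires=5 [32,43) fires=5
i=16 t=48 v=8: → [48,59),[46,57),[44,55),[42,53),[40,51),[38,49); WM=44
i=17 t=58 v=7: → [58,69),[56,67),[54,65),[52,63),[50,61),[48,59); WM=57; [34,45) fires=5 [36,47) fires=7 [38,49) fires=8 [40,51) fires=8 [42,53) fires=8 [44,55) fires=8 [46,57) fires=8
i=18 t=60 v=5: → [60,71),[58,69),[56,67),[54,65),[52,63),[50,61); WM=57
i=19 t=62 v=3: → [62,73),[60,71),[58,69),[56,67),[54,65),[52,63); WM=61; [48,59) fires=8 [50,61) fires=7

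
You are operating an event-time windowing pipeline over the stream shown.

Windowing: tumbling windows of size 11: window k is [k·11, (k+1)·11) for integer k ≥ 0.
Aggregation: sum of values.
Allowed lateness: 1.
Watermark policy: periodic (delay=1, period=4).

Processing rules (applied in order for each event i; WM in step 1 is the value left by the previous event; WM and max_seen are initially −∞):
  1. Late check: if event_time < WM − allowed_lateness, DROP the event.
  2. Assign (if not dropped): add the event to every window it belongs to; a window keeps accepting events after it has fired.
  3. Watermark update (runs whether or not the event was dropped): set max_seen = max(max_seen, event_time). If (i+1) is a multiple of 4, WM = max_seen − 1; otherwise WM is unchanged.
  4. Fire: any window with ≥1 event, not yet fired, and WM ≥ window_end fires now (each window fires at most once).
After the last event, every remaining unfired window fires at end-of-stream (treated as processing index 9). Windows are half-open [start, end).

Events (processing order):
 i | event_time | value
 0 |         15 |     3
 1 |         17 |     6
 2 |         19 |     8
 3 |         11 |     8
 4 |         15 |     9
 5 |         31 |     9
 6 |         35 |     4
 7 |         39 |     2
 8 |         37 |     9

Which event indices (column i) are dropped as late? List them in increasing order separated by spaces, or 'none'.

i=0 t=15 v=3: → [11,22); WM=−∞
i=1 t=17 v=6: → [11,22); WM=−∞
i=2 t=19 v=8: → [11,22); WM=−∞
i=3 t=11 v=8: → [11,22); WM=18
i=4 t=15 v=9: DROP (t<18-1); WM=18
i=5 t=31 v=9: → [22,33); WM=18
i=6 t=35 v=4: → [33,44); WM=18
i=7 t=39 v=2: → [33,44); WM=38; [11,22) fires=25 [22,33) fires=9
i=8 t=37 v=9: → [33,44); WM=38

4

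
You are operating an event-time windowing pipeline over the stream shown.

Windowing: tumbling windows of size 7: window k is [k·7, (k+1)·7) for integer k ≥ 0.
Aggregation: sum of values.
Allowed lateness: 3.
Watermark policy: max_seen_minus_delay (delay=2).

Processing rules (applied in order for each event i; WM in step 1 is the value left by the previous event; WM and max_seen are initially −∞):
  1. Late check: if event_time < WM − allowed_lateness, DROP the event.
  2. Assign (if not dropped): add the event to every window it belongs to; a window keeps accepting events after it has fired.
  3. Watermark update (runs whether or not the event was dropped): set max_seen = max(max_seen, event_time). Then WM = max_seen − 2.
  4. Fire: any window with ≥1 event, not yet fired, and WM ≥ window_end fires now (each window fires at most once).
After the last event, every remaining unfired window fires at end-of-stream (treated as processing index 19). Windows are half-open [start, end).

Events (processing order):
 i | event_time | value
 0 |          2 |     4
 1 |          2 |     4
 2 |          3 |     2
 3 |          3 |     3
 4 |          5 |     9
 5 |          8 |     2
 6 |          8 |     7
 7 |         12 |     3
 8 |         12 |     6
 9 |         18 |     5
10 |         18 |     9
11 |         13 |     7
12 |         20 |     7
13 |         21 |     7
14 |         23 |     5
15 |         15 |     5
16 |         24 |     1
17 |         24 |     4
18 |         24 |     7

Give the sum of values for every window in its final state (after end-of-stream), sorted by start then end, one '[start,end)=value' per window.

i=0 t=2 v=4: → [0,7); WM=0
i=1 t=2 v=4: → [0,7); WM=0
i=2 t=3 v=2: → [0,7); WM=1
i=3 t=3 v=3: → [0,7); WM=1
i=4 t=5 v=9: → [0,7); WM=3
i=5 t=8 v=2: → [7,14); WM=6
i=6 t=8 v=7: → [7,14); WM=6
i=7 t=12 v=3: → [7,14); WM=10; [0,7) fires=22
i=8 t=12 v=6: → [7,14); WM=10
i=9 t=18 v=5: → [14,21); WM=16; [7,14) fires=18
i=10 t=18 v=9: → [14,21); WM=16
i=11 t=13 v=7: → [7,14); WM=16
i=12 t=20 v=7: → [14,21); WM=18
i=13 t=21 v=7: → [21,28); WM=19
i=14 t=23 v=5: → [21,28); WM=21; [14,21) fires=21
i=15 t=15 v=5: DROP (t<21-3); WM=21
i=16 t=24 v=1: → [21,28); WM=22
i=17 t=24 v=4: → [21,28); WM=22
i=18 t=24 v=7: → [21,28); WM=22

[0,7)=22 [7,14)=25 [14,21)=21 [21,28)=24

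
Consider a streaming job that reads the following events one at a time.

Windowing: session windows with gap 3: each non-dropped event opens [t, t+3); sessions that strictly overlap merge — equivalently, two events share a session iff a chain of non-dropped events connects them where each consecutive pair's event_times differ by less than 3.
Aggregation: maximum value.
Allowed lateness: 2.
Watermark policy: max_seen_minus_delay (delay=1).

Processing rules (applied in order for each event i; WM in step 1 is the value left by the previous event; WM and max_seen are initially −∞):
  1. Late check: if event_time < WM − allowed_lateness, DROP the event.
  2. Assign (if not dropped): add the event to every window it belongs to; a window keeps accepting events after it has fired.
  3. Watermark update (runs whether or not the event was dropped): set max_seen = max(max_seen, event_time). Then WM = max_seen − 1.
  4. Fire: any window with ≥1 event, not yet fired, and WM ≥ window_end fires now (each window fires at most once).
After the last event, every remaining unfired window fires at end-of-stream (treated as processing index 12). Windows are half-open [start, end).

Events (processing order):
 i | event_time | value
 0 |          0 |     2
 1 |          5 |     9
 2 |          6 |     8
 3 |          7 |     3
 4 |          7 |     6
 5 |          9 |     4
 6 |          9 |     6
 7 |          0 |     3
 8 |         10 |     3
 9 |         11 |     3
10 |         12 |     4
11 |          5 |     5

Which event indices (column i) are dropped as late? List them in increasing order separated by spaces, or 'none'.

7 11

i=0 t=0 v=2: → [0,3); WM=-1
i=1 t=5 v=9: → [5,8); WM=4
i=2 t=6 v=8: → [5,9); WM=5
i=3 t=7 v=3: → [5,10); WM=6
i=4 t=7 v=6: → [5,10); WM=6
i=5 t=9 v=4: → [5,12); WM=8
i=6 t=9 v=6: → [5,12); WM=8
i=7 t=0 v=3: DROP (t<8-2); WM=8
i=8 t=10 v=3: → [5,13); WM=9
i=9 t=11 v=3: → [5,14); WM=10
i=10 t=12 v=4: → [5,15); WM=11
i=11 t=5 v=5: DROP (t<11-2); WM=11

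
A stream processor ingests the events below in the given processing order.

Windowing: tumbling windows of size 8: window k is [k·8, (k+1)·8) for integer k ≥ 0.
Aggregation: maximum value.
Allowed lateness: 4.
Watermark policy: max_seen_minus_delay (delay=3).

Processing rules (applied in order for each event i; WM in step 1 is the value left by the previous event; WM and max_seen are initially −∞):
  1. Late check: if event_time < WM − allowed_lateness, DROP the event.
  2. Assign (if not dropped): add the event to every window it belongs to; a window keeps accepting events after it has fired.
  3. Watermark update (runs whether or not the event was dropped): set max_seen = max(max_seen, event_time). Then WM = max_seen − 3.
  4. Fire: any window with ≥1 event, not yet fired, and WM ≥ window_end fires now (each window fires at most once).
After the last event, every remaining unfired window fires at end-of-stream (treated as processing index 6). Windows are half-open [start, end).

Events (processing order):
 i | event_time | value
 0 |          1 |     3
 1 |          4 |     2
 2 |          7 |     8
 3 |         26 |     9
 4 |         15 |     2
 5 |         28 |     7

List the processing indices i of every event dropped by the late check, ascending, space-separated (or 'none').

4

i=0 t=1 v=3: → [0,8); WM=-2
i=1 t=4 v=2: → [0,8); WM=1
i=2 t=7 v=8: → [0,8); WM=4
i=3 t=26 v=9: → [24,32); WM=23; [0,8) fires=8
i=4 t=15 v=2: DROP (t<23-4); WM=23
i=5 t=28 v=7: → [24,32); WM=25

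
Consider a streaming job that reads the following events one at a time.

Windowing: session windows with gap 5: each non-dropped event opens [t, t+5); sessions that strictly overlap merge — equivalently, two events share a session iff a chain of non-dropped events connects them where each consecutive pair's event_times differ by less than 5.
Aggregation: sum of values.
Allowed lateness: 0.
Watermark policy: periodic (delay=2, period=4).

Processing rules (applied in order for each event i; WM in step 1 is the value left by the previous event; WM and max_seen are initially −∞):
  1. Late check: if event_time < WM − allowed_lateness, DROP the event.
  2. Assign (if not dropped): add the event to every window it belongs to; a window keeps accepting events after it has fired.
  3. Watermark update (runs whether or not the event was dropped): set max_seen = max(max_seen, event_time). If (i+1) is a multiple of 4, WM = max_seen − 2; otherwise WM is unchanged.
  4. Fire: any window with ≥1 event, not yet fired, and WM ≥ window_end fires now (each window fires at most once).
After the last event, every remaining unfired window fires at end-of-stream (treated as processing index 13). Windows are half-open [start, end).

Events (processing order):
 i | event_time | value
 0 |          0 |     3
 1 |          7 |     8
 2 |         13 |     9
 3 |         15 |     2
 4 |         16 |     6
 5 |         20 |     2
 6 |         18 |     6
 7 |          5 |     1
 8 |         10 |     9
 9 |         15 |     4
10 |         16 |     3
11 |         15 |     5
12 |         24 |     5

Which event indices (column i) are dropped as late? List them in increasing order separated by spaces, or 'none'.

i=0 t=0 v=3: → [0,5); WM=−∞
i=1 t=7 v=8: → [7,12); WM=−∞
i=2 t=13 v=9: → [13,18); WM=−∞
i=3 t=15 v=2: → [13,20); WM=13
i=4 t=16 v=6: → [13,21); WM=13
i=5 t=20 v=2: → [13,25); WM=13
i=6 t=18 v=6: → [13,25); WM=13
i=7 t=5 v=1: DROP (t<13-0); WM=18
i=8 t=10 v=9: DROP (t<18-0); WM=18
i=9 t=15 v=4: DROP (t<18-0); WM=18
i=10 t=16 v=3: DROP (t<18-0); WM=18
i=11 t=15 v=5: DROP (t<18-0); WM=18
i=12 t=24 v=5: → [13,29); WM=18

7 8 9 10 11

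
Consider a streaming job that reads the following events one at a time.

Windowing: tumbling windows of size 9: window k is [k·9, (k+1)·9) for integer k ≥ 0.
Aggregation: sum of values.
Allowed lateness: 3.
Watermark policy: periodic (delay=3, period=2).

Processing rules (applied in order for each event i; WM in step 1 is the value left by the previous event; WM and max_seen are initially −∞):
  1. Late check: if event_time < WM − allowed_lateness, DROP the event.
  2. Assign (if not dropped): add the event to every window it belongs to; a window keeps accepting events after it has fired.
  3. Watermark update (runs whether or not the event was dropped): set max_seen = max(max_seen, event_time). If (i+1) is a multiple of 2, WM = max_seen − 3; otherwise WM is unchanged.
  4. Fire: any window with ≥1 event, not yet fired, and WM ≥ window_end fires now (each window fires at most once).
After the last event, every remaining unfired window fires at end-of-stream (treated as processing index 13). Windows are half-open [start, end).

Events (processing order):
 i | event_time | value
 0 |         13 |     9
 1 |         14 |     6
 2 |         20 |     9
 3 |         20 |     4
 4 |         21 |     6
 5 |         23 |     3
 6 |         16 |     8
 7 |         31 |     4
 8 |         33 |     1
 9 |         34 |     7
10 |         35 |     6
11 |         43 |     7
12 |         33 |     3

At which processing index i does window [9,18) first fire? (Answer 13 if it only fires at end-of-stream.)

5

i=0 t=13 v=9: → [9,18); WM=−∞
i=1 t=14 v=6: → [9,18); WM=11
i=2 t=20 v=9: → [18,27); WM=11
i=3 t=20 v=4: → [18,27); WM=17
i=4 t=21 v=6: → [18,27); WM=17
i=5 t=23 v=3: → [18,27); WM=20; [9,18) fires=15
i=6 t=16 v=8: DROP (t<20-3); WM=20
i=7 t=31 v=4: → [27,36); WM=28; [18,27) fires=22
i=8 t=33 v=1: → [27,36); WM=28
i=9 t=34 v=7: → [27,36); WM=31
i=10 t=35 v=6: → [27,36); WM=31
i=11 t=43 v=7: → [36,45); WM=40; [27,36) fires=18
i=12 t=33 v=3: DROP (t<40-3); WM=40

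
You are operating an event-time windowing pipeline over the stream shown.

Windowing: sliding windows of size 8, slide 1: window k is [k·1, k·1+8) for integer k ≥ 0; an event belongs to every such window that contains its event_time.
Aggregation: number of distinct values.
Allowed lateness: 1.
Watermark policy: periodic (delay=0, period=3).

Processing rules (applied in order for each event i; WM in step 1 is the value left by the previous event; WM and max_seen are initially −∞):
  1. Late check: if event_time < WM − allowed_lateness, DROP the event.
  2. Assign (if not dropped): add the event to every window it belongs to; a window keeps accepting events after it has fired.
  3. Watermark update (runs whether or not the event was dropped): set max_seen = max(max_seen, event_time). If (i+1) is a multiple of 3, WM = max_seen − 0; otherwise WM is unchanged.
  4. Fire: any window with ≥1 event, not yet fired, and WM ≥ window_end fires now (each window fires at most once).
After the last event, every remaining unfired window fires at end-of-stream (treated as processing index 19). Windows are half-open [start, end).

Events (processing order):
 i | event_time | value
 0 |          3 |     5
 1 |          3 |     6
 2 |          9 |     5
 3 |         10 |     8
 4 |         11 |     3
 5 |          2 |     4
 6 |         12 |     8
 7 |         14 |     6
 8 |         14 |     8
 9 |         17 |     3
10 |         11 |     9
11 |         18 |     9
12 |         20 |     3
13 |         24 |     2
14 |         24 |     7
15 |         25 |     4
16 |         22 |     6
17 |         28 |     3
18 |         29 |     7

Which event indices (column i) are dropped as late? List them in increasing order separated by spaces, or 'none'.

i=0 t=3 v=5: → [3,11),[2,10),[1,9),[0,8); WM=−∞
i=1 t=3 v=6: → [3,11),[2,10),[1,9),[0,8); WM=−∞
i=2 t=9 v=5: → [9,17),[8,16),[7,15),[6,14),[5,13),[4,12),[3,11),[2,10); WM=9; [0,8) fires=2 [1,9) fires=2
i=3 t=10 v=8: → [10,18),[9,17),[8,16),[7,15),[6,14),[5,13),[4,12),[3,11); WM=9
i=4 t=11 v=3: → [11,19),[10,18),[9,17),[8,16),[7,15),[6,14),[5,13),[4,12); WM=9
i=5 t=2 v=4: DROP (t<9-1); WM=11; [2,10) fires=2 [3,11) fires=3
i=6 t=12 v=8: → [12,20),[11,19),[10,18),[9,17),[8,16),[7,15),[6,14),[5,13); WM=11
i=7 t=14 v=6: → [14,22),[13,21),[12,20),[11,19),[10,18),[9,17),[8,16),[7,15); WM=11
i=8 t=14 v=8: → [14,22),[13,21),[12,20),[11,19),[10,18),[9,17),[8,16),[7,15); WM=14; [4,12) fires=3 [5,13) fires=3 [6,14) fires=3
i=9 t=17 v=3: → [17,25),[16,24),[15,23),[14,22),[13,21),[12,20),[11,19),[10,18); WM=14
i=10 t=11 v=9: DROP (t<14-1); WM=14
i=11 t=18 v=9: → [18,26),[17,25),[16,24),[15,23),[14,22),[13,21),[12,20),[11,19); WM=18; [7,15) fires=4 [8,16) fires=4 [9,17) fires=4 [10,18) fires=3
i=12 t=20 v=3: → [20,28),[19,27),[18,26),[17,25),[16,24),[15,23),[14,22),[13,21); WM=18
i=13 t=24 v=2: → [24,32),[23,31),[22,30),[21,29),[20,28),[19,27),[18,26),[17,25); WM=18
i=14 t=24 v=7: → [24,32),[23,31),[22,30),[21,29),[20,28),[19,27),[18,26),[17,25); WM=24; [11,19) fires=4 [12,20) fires=4 [13,21) fires=4 [14,22) fires=4 [15,23) fires=2 [16,24) fires=2
i=15 t=25 v=4: → [25,33),[24,32),[23,31),[22,30),[21,29),[20,28),[19,27),[18,26); WM=24
i=16 t=22 v=6: DROP (t<24-1); WM=24
i=17 t=28 v=3: → [28,36),[27,35),[26,34),[25,33),[24,32),[23,31),[22,30),[21,29); WM=28; [17,25) fires=4 [18,26) fires=5 [19,27) fires=4 [20,28) fires=4
i=18 t=29 v=7: → [29,37),[28,36),[27,35),[26,34),[25,33),[24,32),[23,31),[22,30); WM=28

5 10 16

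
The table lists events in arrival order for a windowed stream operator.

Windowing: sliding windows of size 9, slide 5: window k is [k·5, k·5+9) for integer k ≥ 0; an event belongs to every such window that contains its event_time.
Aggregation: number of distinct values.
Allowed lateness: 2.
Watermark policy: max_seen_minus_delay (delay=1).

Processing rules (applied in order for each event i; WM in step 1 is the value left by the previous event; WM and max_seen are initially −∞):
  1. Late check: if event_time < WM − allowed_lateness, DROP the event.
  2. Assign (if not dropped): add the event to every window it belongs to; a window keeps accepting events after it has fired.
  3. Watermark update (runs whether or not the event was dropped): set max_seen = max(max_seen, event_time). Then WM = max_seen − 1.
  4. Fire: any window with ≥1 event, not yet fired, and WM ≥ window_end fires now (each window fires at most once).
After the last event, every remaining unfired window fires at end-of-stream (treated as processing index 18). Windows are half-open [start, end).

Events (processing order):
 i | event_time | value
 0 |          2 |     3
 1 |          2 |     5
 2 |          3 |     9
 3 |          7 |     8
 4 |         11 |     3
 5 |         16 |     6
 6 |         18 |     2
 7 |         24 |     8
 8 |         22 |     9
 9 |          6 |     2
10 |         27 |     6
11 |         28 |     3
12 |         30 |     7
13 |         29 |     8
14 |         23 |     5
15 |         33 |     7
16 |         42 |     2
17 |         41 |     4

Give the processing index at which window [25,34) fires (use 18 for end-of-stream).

i=0 t=2 v=3: → [0,9); WM=1
i=1 t=2 v=5: → [0,9); WM=1
i=2 t=3 v=9: → [0,9); WM=2
i=3 t=7 v=8: → [5,14),[0,9); WM=6
i=4 t=11 v=3: → [10,19),[5,14); WM=10; [0,9) fires=4
i=5 t=16 v=6: → [15,24),[10,19); WM=15; [5,14) fires=2
i=6 t=18 v=2: → [15,24),[10,19); WM=17
i=7 t=24 v=8: → [20,29); WM=23; [10,19) fires=3
i=8 t=22 v=9: → [20,29),[15,24); WM=23
i=9 t=6 v=2: DROP (t<23-2); WM=23
i=10 t=27 v=6: → [25,34),[20,29); WM=26; [15,24) fires=3
i=11 t=28 v=3: → [25,34),[20,29); WM=27
i=12 t=30 v=7: → [30,39),[25,34); WM=29; [20,29) fires=4
i=13 t=29 v=8: → [25,34); WM=29
i=14 t=23 v=5: DROP (t<29-2); WM=29
i=15 t=33 v=7: → [30,39),[25,34); WM=32
i=16 t=42 v=2: → [40,49),[35,44); WM=41; [25,34) fires=4 [30,39) fires=1
i=17 t=41 v=4: → [40,49),[35,44); WM=41

16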